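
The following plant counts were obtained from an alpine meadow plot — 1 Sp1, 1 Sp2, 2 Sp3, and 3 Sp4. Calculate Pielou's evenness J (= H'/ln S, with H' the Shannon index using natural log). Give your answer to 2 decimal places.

Total N = 1+1+2+3 = 7, so the proportions are 0.1429, 0.1429, 0.2857, 0.4286 (working shown to 4 dp, full precision carried).
H' = −Σ pᵢ ln pᵢ = −((-0.2780) + (-0.2780) + (-0.3579) + (-0.3631)) = 1.2770.
With S = 4 species, ln S = 1.3863, so J = 1.2770/1.3863 = 0.9212, i.e. 0.92 to 2 decimal places.

0.92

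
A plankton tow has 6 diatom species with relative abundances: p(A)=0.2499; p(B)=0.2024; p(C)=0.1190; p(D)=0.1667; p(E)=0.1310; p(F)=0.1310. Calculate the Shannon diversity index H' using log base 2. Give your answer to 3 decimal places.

2.531

Each pᵢ log₂ pᵢ term (working shown to 5 dp, full precision carried): 0.2499×(-2.00058)=-0.49994, 0.2024×(-2.30472)=-0.46648, 0.119×(-3.07097)=-0.36545, 0.1667×(-2.58467)=-0.43087, 0.131×(-2.93236)=-0.38414, 0.131×(-2.93236)=-0.38414.
Sum = -2.53101, so H' = 2.531.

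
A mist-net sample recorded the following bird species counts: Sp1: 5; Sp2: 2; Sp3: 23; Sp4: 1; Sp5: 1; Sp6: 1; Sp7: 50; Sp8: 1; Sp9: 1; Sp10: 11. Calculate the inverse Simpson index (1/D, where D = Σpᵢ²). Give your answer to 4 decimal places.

Total N = 5+2+23+1+1+1+50+1+1+11 = 96, so the proportions are 0.0520833, 0.0208333, 0.2395833, 0.0104167, 0.0104167, 0.0104167, 0.5208333, 0.0104167, 0.0104167, 0.1145833 (working shown to 7 dp, full precision carried).
D = 0.0520833² + 0.0208333² + 0.2395833² + 0.0104167² + 0.0104167² + 0.0104167² + 0.5208333² + 0.0104167² + 0.0104167² + 0.1145833² = 0.0027127 + 0.0004340 + 0.0574002 + 0.0001085 + 0.0001085 + 0.0001085 + 0.2712674 + 0.0001085 + 0.0001085 + 0.0131293 = 0.3454861.
So 1/D = 2.894472, i.e. 2.8945 to 4 decimal places.

2.8945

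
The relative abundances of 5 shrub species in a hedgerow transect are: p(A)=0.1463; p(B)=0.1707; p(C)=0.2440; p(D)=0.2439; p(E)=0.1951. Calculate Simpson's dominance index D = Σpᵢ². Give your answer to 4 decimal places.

0.2076

D = 0.1463² + 0.1707² + 0.244² + 0.2439² + 0.1951² = 0.021404 + 0.029138 + 0.059536 + 0.059487 + 0.038064 = 0.207629 (working shown to 6 dp, full precision carried).
To 4 decimal places, D = 0.2076.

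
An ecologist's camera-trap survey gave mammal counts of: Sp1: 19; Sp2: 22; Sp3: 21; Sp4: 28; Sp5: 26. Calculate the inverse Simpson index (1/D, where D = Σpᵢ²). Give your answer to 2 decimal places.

4.90

Total N = 19+22+21+28+26 = 116, so the proportions are 0.163793, 0.189655, 0.181034, 0.241379, 0.224138 (working shown to 6 dp, full precision carried).
D = 0.163793² + 0.189655² + 0.181034² + 0.241379² + 0.224138² = 0.026828 + 0.035969 + 0.032773 + 0.058264 + 0.050238 = 0.204073.
So 1/D = 4.9002, i.e. 4.90 to 2 decimal places.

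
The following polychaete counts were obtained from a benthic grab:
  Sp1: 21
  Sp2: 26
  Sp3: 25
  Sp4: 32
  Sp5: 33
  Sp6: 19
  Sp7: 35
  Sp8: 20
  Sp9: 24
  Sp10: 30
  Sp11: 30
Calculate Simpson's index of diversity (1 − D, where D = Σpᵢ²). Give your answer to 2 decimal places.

0.91

Total N = 21+26+25+32+33+19+35+20+24+30+30 = 295, so the proportions are 0.0712, 0.0881, 0.0847, 0.1085, 0.1119, 0.0644, 0.1186, 0.0678, 0.0814, 0.1017, 0.1017 (working shown to 4 dp, full precision carried).
D = 0.0712² + 0.0881² + 0.0847² + 0.1085² + 0.1119² + 0.0644² + 0.1186² + 0.0678² + 0.0814² + 0.1017² + 0.1017² = 0.0051 + 0.0078 + 0.0072 + 0.0118 + 0.0125 + 0.0041 + 0.0141 + 0.0046 + 0.0066 + 0.0103 + 0.0103 = 0.0944.
So 1 − D = 0.9056, i.e. 0.91 to 2 decimal places.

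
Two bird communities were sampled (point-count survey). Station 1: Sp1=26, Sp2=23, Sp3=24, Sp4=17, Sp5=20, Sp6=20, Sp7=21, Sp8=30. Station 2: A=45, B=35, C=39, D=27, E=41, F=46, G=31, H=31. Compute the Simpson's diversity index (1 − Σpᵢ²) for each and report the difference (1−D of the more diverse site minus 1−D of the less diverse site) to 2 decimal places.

0.00

Station 1: N=181, proportions 0.1436, 0.1271, 0.1326, 0.0939, 0.1105, 0.1105, 0.116, 0.1657, giving 1−D = 0.8715 (working shown to 4 dp, full precision carried).
Station 2: N=295, proportions 0.1525, 0.1186, 0.1322, 0.0915, 0.139, 0.1559, 0.1051, 0.1051, giving 1−D = 0.8711.
Difference = |0.8715 − 0.8711| = 0.0004, i.e. 0.00 to 2 decimal places.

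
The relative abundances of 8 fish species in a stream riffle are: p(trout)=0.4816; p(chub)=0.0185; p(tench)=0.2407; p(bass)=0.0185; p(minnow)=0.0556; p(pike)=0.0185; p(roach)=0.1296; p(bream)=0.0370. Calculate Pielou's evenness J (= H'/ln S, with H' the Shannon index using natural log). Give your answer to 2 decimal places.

0.70

H' = −Σ pᵢ ln pᵢ = −((-0.3519) + (-0.0738) + (-0.3428) + (-0.0738) + (-0.1607) + (-0.0738) + (-0.2648) + (-0.1220)) = 1.4636 (working shown to 4 dp, full precision carried).
With S = 8 species, ln S = 2.0794, so J = 1.4636/2.0794 = 0.7038, i.e. 0.70 to 2 decimal places.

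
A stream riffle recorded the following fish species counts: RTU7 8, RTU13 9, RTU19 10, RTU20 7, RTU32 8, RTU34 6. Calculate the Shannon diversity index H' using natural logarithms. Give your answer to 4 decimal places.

Total N = 8+9+10+7+8+6 = 48, so the proportions are 0.166667, 0.1875, 0.208333, 0.145833, 0.166667, 0.125 (working shown to 6 dp, full precision carried).
Each pᵢ ln pᵢ term: 0.166667×(-1.791759)=-0.298627, 0.1875×(-1.673976)=-0.313871, 0.208333×(-1.568616)=-0.326795, 0.145833×(-1.925291)=-0.280772, 0.166667×(-1.791759)=-0.298627, 0.125×(-2.079442)=-0.259930.
Sum = -1.778620, so H' = 1.7786.

1.7786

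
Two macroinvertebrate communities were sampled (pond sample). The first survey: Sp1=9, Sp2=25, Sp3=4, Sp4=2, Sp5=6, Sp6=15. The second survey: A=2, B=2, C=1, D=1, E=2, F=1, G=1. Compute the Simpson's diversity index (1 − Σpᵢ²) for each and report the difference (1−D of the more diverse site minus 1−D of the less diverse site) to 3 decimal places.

0.105

The first survey: N=61, proportions 0.14754, 0.40984, 0.06557, 0.03279, 0.09836, 0.2459, giving 1−D = 0.73475 (working shown to 5 dp, full precision carried).
The second survey: N=10, proportions 0.2, 0.2, 0.1, 0.1, 0.2, 0.1, 0.1, giving 1−D = 0.84000.
Difference = |0.73475 − 0.84000| = 0.10525, i.e. 0.105 to 3 decimal places.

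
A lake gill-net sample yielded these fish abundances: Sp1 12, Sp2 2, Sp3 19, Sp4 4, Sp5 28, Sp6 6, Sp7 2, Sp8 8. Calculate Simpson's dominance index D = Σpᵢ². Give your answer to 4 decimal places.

0.2154

Total N = 12+2+19+4+28+6+2+8 = 81, so the proportions are 0.148148, 0.024691, 0.234568, 0.049383, 0.345679, 0.074074, 0.024691, 0.098765 (working shown to 6 dp, full precision carried).
D = 0.148148² + 0.024691² + 0.234568² + 0.049383² + 0.345679² + 0.074074² + 0.024691² + 0.098765² = 0.021948 + 0.000610 + 0.055022 + 0.002439 + 0.119494 + 0.005487 + 0.000610 + 0.009755 = 0.215364.
To 4 decimal places, D = 0.2154.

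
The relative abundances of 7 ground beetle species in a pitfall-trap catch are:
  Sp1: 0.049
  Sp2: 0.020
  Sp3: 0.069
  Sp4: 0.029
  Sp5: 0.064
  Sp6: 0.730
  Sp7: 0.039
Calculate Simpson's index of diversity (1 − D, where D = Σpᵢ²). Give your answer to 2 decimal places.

D = 0.049² + 0.02² + 0.069² + 0.029² + 0.064² + 0.73² + 0.039² = 0.0024 + 0.0004 + 0.0048 + 0.0008 + 0.0041 + 0.5329 + 0.0015 = 0.5469 (working shown to 4 dp, full precision carried).
So 1 − D = 0.4531, i.e. 0.45 to 2 decimal places.

0.45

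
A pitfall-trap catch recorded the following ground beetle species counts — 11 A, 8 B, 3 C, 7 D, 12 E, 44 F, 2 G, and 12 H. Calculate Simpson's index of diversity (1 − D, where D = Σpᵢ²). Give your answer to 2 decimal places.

0.75

Total N = 11+8+3+7+12+44+2+12 = 99, so the proportions are 0.1111, 0.0808, 0.0303, 0.0707, 0.1212, 0.4444, 0.0202, 0.1212 (working shown to 4 dp, full precision carried).
D = 0.1111² + 0.0808² + 0.0303² + 0.0707² + 0.1212² + 0.4444² + 0.0202² + 0.1212² = 0.0123 + 0.0065 + 0.0009 + 0.0050 + 0.0147 + 0.1975 + 0.0004 + 0.0147 = 0.2521.
So 1 − D = 0.7479, i.e. 0.75 to 2 decimal places.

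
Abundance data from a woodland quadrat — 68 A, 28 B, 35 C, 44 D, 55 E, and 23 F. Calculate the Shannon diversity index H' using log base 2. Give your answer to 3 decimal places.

Total N = 68+28+35+44+55+23 = 253, so the proportions are 0.26877, 0.11067, 0.13834, 0.17391, 0.21739, 0.09091 (working shown to 5 dp, full precision carried).
Each pᵢ log₂ pᵢ term: 0.26877×(-1.89553)=-0.50947, 0.11067×(-3.17564)=-0.35145, 0.13834×(-2.85371)=-0.39478, 0.17391×(-2.52356)=-0.43888, 0.21739×(-2.20163)=-0.47862, 0.09091×(-3.45943)=-0.31449.
Sum = -2.48770, so H' = 2.488.

2.488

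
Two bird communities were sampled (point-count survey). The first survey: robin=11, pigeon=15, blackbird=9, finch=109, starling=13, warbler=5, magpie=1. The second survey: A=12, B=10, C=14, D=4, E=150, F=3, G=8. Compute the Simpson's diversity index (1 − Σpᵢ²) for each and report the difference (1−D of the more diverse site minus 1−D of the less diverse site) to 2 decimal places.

0.10

The first survey: N=163, proportions 0.0675, 0.092, 0.0552, 0.6687, 0.0798, 0.0307, 0.0061, giving 1−D = 0.5294 (working shown to 4 dp, full precision carried).
The second survey: N=201, proportions 0.0597, 0.0498, 0.0697, 0.0199, 0.7463, 0.0149, 0.0398, giving 1−D = 0.4300.
Difference = |0.5294 − 0.4300| = 0.0994, i.e. 0.10 to 2 decimal places.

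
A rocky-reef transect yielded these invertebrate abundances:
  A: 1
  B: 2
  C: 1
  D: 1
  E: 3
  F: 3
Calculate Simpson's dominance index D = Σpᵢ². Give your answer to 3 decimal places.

0.207

Total N = 1+2+1+1+3+3 = 11, so the proportions are 0.09091, 0.18182, 0.09091, 0.09091, 0.27273, 0.27273 (working shown to 5 dp, full precision carried).
D = 0.09091² + 0.18182² + 0.09091² + 0.09091² + 0.27273² + 0.27273² = 0.00826 + 0.03306 + 0.00826 + 0.00826 + 0.07438 + 0.07438 = 0.20661.
To 3 decimal places, D = 0.207.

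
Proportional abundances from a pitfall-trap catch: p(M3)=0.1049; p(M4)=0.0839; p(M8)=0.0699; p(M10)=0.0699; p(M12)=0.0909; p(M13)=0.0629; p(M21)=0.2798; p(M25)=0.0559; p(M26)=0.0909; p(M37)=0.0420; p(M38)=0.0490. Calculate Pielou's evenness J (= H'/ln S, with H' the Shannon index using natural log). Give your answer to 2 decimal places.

H' = −Σ pᵢ ln pᵢ = −((-0.2365) + (-0.2079) + (-0.1860) + (-0.1860) + (-0.2180) + (-0.1740) + (-0.3564) + (-0.1612) + (-0.2180) + (-0.1331) + (-0.1478)) = 2.2249 (working shown to 4 dp, full precision carried).
With S = 11 species, ln S = 2.3979, so J = 2.2249/2.3979 = 0.9278, i.e. 0.93 to 2 decimal places.

0.93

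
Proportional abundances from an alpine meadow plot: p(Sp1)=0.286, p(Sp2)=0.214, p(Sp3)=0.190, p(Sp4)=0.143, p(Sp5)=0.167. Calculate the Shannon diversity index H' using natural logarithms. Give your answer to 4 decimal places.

1.5805

Each pᵢ ln pᵢ term (working shown to 6 dp, full precision carried): 0.286×(-1.251763)=-0.358004, 0.214×(-1.541779)=-0.329941, 0.19×(-1.660731)=-0.315539, 0.143×(-1.944911)=-0.278122, 0.167×(-1.789761)=-0.298890.
Sum = -1.580496, so H' = 1.5805.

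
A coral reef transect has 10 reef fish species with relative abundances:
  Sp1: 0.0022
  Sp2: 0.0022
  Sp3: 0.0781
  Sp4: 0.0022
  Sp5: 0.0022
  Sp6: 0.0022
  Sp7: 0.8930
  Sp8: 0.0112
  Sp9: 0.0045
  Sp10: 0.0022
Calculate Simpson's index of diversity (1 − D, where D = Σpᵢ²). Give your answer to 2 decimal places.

D = 0.0022² + 0.0022² + 0.0781² + 0.0022² + 0.0022² + 0.0022² + 0.893² + 0.0112² + 0.0045² + 0.0022² = 0.0000 + 0.0000 + 0.0061 + 0.0000 + 0.0000 + 0.0000 + 0.7974 + 0.0001 + 0.0000 + 0.0000 = 0.8037 (working shown to 4 dp, full precision carried).
So 1 − D = 0.1963, i.e. 0.20 to 2 decimal places.

0.20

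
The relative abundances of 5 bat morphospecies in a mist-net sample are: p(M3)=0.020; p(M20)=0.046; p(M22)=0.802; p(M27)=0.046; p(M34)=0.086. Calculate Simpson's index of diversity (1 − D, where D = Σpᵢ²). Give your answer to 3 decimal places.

D = 0.02² + 0.046² + 0.802² + 0.046² + 0.086² = 0.00040 + 0.00212 + 0.64320 + 0.00212 + 0.00740 = 0.65523 (working shown to 5 dp, full precision carried).
So 1 − D = 0.34477, i.e. 0.345 to 3 decimal places.

0.345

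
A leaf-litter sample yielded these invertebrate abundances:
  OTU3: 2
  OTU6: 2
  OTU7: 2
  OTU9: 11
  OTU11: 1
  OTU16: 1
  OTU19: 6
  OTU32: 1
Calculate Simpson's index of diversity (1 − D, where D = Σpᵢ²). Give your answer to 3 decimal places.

Total N = 2+2+2+11+1+1+6+1 = 26, so the proportions are 0.07692, 0.07692, 0.07692, 0.42308, 0.03846, 0.03846, 0.23077, 0.03846 (working shown to 5 dp, full precision carried).
D = 0.07692² + 0.07692² + 0.07692² + 0.42308² + 0.03846² + 0.03846² + 0.23077² + 0.03846² = 0.00592 + 0.00592 + 0.00592 + 0.17899 + 0.00148 + 0.00148 + 0.05325 + 0.00148 = 0.25444.
So 1 − D = 0.74556, i.e. 0.746 to 3 decimal places.

0.746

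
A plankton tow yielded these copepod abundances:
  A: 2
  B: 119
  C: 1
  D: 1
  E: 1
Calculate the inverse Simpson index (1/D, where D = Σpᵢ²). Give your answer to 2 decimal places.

1.09

Total N = 2+119+1+1+1 = 124, so the proportions are 0.01613, 0.95968, 0.00806, 0.00806, 0.00806 (working shown to 5 dp, full precision carried).
D = 0.01613² + 0.95968² + 0.00806² + 0.00806² + 0.00806² = 0.00026 + 0.92098 + 0.00007 + 0.00007 + 0.00007 = 0.92144.
So 1/D = 1.0853, i.e. 1.09 to 2 decimal places.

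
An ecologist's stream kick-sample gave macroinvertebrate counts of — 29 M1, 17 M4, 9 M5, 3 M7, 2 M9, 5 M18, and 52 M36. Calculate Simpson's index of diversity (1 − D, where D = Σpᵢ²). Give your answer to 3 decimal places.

0.711

Total N = 29+17+9+3+2+5+52 = 117, so the proportions are 0.24786, 0.1453, 0.07692, 0.02564, 0.01709, 0.04274, 0.44444 (working shown to 5 dp, full precision carried).
D = 0.24786² + 0.1453² + 0.07692² + 0.02564² + 0.01709² + 0.04274² + 0.44444² = 0.06144 + 0.02111 + 0.00592 + 0.00066 + 0.00029 + 0.00183 + 0.19753 = 0.28877.
So 1 − D = 0.71123, i.e. 0.711 to 3 decimal places.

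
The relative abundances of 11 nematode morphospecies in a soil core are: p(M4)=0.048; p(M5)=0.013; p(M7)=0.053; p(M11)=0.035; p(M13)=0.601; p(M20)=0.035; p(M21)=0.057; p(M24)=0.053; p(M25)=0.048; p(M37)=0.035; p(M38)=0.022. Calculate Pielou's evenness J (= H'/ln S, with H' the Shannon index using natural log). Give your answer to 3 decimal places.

H' = −Σ pᵢ ln pᵢ = −((-0.14575) + (-0.05646) + (-0.15569) + (-0.11733) + (-0.30601) + (-0.11733) + (-0.16329) + (-0.15569) + (-0.14575) + (-0.11733) + (-0.08397)) = 1.56460 (working shown to 5 dp, full precision carried).
With S = 11 species, ln S = 2.39790, so J = 1.56460/2.39790 = 0.65249, i.e. 0.652 to 3 decimal places.

0.652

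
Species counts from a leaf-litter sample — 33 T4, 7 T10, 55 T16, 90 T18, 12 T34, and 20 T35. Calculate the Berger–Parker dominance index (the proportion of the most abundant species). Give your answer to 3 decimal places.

Total N = 33+7+55+90+12+20 = 217, so the proportions are 0.15207, 0.03226, 0.25346, 0.41475, 0.0553, 0.09217 (working shown to 5 dp, full precision carried).
The largest proportion is 0.41475, i.e. d = 0.415 to 3 decimal places.

0.415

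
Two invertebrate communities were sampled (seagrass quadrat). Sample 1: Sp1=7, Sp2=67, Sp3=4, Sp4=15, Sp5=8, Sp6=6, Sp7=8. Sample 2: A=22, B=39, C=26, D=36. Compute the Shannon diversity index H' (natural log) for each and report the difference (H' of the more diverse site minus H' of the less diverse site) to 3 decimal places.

Sample 1: N=115, proportions 0.06087, 0.58261, 0.03478, 0.13043, 0.06957, 0.05217, 0.06957, giving H' = 1.39256 (working shown to 5 dp, full precision carried).
Sample 2: N=123, proportions 0.17886, 0.31707, 0.21138, 0.29268, giving H' = 1.36016.
Difference = |1.39256 − 1.36016| = 0.03240, i.e. 0.032 to 3 decimal places.

0.032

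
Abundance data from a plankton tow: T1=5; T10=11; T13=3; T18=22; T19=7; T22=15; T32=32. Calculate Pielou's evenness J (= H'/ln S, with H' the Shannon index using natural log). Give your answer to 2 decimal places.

Total N = 5+11+3+22+7+15+32 = 95, so the proportions are 0.05263, 0.11579, 0.03158, 0.23158, 0.07368, 0.15789, 0.33684 (working shown to 5 dp, full precision carried).
H' = −Σ pᵢ ln pᵢ = −((-0.15497) + (-0.24964) + (-0.10911) + (-0.33876) + (-0.19217) + (-0.29145) + (-0.36653)) = 1.70263.
With S = 7 species, ln S = 1.94591, so J = 1.70263/1.94591 = 0.87498, i.e. 0.87 to 2 decimal places.

0.87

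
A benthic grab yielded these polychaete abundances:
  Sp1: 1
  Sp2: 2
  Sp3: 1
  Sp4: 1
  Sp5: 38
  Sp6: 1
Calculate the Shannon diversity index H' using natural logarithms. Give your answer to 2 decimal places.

0.61

Total N = 1+2+1+1+38+1 = 44, so the proportions are 0.0227, 0.0455, 0.0227, 0.0227, 0.8636, 0.0227 (working shown to 4 dp, full precision carried).
Each pᵢ ln pᵢ term: 0.0227×(-3.7842)=-0.0860, 0.0455×(-3.0910)=-0.1405, 0.0227×(-3.7842)=-0.0860, 0.0227×(-3.7842)=-0.0860, 0.8636×(-0.1466)=-0.1266, 0.0227×(-3.7842)=-0.0860.
Sum = -0.6111, so H' = 0.61.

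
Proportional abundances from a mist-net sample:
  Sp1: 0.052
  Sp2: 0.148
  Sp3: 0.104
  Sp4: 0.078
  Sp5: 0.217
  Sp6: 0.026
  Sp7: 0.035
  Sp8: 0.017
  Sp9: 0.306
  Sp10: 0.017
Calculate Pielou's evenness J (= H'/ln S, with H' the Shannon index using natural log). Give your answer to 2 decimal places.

0.83

H' = −Σ pᵢ ln pᵢ = −((-0.1537) + (-0.2828) + (-0.2354) + (-0.1990) + (-0.3315) + (-0.0949) + (-0.1173) + (-0.0693) + (-0.3624) + (-0.0693)) = 1.9155 (working shown to 4 dp, full precision carried).
With S = 10 species, ln S = 2.3026, so J = 1.9155/2.3026 = 0.8319, i.e. 0.83 to 2 decimal places.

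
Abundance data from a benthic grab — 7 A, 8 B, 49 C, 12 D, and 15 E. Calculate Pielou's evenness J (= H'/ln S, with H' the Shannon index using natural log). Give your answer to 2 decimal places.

0.81

Total N = 7+8+49+12+15 = 91, so the proportions are 0.0769, 0.0879, 0.5385, 0.1319, 0.1648 (working shown to 4 dp, full precision carried).
H' = −Σ pᵢ ln pᵢ = −((-0.1973) + (-0.2138) + (-0.3333) + (-0.2672) + (-0.2972)) = 1.3087.
With S = 5 species, ln S = 1.6094, so J = 1.3087/1.6094 = 0.8131, i.e. 0.81 to 2 decimal places.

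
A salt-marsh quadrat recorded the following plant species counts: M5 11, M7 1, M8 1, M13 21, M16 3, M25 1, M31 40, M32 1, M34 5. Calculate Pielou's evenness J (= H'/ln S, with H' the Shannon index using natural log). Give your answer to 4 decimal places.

0.6663

Total N = 11+1+1+21+3+1+40+1+5 = 84, so the proportions are 0.130952, 0.011905, 0.011905, 0.25, 0.035714, 0.011905, 0.47619, 0.011905, 0.059524 (working shown to 6 dp, full precision carried).
H' = −Σ pᵢ ln pᵢ = −((-0.266216) + (-0.052748) + (-0.052748) + (-0.346574) + (-0.119007) + (-0.052748) + (-0.353303) + (-0.052748) + (-0.167939)) = 1.464031.
With S = 9 species, ln S = 2.197225, so J = 1.464031/2.197225 = 0.666309, i.e. 0.6663 to 4 decimal places.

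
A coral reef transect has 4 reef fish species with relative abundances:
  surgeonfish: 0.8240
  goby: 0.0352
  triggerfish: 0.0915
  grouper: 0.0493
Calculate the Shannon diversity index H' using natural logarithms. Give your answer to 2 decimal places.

Each pᵢ ln pᵢ term (working shown to 4 dp, full precision carried): 0.824×(-0.1936)=-0.1595, 0.0352×(-3.3467)=-0.1178, 0.0915×(-2.3914)=-0.2188, 0.0493×(-3.0098)=-0.1484.
Sum = -0.6445, so H' = 0.64.

0.64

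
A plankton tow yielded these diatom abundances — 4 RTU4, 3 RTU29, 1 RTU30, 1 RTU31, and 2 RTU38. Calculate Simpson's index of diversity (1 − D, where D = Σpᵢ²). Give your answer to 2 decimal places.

Total N = 4+3+1+1+2 = 11, so the proportions are 0.3636, 0.2727, 0.0909, 0.0909, 0.1818 (working shown to 4 dp, full precision carried).
D = 0.3636² + 0.2727² + 0.0909² + 0.0909² + 0.1818² = 0.1322 + 0.0744 + 0.0083 + 0.0083 + 0.0331 = 0.2562.
So 1 − D = 0.7438, i.e. 0.74 to 2 decimal places.

0.74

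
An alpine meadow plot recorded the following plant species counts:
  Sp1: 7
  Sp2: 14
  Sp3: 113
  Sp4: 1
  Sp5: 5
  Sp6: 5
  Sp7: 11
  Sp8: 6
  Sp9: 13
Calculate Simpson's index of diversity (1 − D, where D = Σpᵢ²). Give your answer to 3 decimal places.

0.563

Total N = 7+14+113+1+5+5+11+6+13 = 175, so the proportions are 0.04, 0.08, 0.64571, 0.00571, 0.02857, 0.02857, 0.06286, 0.03429, 0.07429 (working shown to 5 dp, full precision carried).
D = 0.04² + 0.08² + 0.64571² + 0.00571² + 0.02857² + 0.02857² + 0.06286² + 0.03429² + 0.07429² = 0.00160 + 0.00640 + 0.41695 + 0.00003 + 0.00082 + 0.00082 + 0.00395 + 0.00118 + 0.00552 = 0.43726.
So 1 − D = 0.56274, i.e. 0.563 to 3 decimal places.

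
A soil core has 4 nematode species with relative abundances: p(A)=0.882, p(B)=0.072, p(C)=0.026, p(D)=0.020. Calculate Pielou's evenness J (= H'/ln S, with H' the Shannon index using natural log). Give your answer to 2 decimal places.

0.34

H' = −Σ pᵢ ln pᵢ = −((-0.1107) + (-0.1894) + (-0.0949) + (-0.0782)) = 0.4733 (working shown to 4 dp, full precision carried).
With S = 4 species, ln S = 1.3863, so J = 0.4733/1.3863 = 0.3414, i.e. 0.34 to 2 decimal places.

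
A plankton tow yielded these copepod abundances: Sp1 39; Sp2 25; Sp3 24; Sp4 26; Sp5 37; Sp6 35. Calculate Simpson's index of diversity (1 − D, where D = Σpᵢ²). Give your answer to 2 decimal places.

0.83

Total N = 39+25+24+26+37+35 = 186, so the proportions are 0.2097, 0.1344, 0.129, 0.1398, 0.1989, 0.1882 (working shown to 4 dp, full precision carried).
D = 0.2097² + 0.1344² + 0.129² + 0.1398² + 0.1989² + 0.1882² = 0.0440 + 0.0181 + 0.0166 + 0.0195 + 0.0396 + 0.0354 = 0.1732.
So 1 − D = 0.8268, i.e. 0.83 to 2 decimal places.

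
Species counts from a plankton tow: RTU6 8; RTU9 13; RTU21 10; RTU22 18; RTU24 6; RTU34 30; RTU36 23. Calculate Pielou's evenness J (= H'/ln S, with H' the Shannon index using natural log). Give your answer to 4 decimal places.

0.9314

Total N = 8+13+10+18+6+30+23 = 108, so the proportions are 0.074074, 0.12037, 0.092593, 0.166667, 0.055556, 0.277778, 0.212963 (working shown to 6 dp, full precision carried).
H' = −Σ pᵢ ln pᵢ = −((-0.192792) + (-0.254846) + (-0.220328) + (-0.298627) + (-0.160576) + (-0.355815) + (-0.329376)) = 1.812360.
With S = 7 species, ln S = 1.945910, so J = 1.812360/1.945910 = 0.931369, i.e. 0.9314 to 4 decimal places.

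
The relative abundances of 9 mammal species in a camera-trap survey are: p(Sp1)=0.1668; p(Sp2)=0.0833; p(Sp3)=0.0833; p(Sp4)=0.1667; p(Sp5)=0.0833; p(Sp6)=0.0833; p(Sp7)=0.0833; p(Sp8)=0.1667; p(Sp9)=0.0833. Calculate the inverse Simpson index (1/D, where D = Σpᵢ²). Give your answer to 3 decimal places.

7.998

D = 0.1668² + 0.0833² + 0.0833² + 0.1667² + 0.0833² + 0.0833² + 0.0833² + 0.1667² + 0.0833² = 0.0278222 + 0.0069389 + 0.0069389 + 0.0277889 + 0.0069389 + 0.0069389 + 0.0069389 + 0.0277889 + 0.0069389 = 0.1250334 (working shown to 7 dp, full precision carried).
So 1/D = 7.99787, i.e. 7.998 to 3 decimal places.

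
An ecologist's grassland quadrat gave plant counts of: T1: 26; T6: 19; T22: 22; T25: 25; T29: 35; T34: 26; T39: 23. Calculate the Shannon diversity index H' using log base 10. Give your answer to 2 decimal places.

0.84

Total N = 26+19+22+25+35+26+23 = 176, so the proportions are 0.1477, 0.108, 0.125, 0.142, 0.1989, 0.1477, 0.1307 (working shown to 4 dp, full precision carried).
Each pᵢ log₁₀ pᵢ term: 0.1477×(-0.8305)=-0.1227, 0.108×(-0.9668)=-0.1044, 0.125×(-0.9031)=-0.1129, 0.142×(-0.8476)=-0.1204, 0.1989×(-0.7014)=-0.1395, 0.1477×(-0.8305)=-0.1227, 0.1307×(-0.8838)=-0.1155.
Sum = -0.8380, so H' = 0.84.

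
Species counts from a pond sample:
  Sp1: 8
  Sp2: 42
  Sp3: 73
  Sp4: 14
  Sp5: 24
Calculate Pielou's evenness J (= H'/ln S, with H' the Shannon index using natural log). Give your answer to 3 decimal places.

Total N = 8+42+73+14+24 = 161, so the proportions are 0.04969, 0.26087, 0.45342, 0.08696, 0.14907 (working shown to 5 dp, full precision carried).
H' = −Σ pᵢ ln pᵢ = −((-0.14917) + (-0.35054) + (-0.35863) + (-0.21238) + (-0.28373)) = 1.35444.
With S = 5 species, ln S = 1.60944, so J = 1.35444/1.60944 = 0.84156, i.e. 0.842 to 3 decimal places.

0.842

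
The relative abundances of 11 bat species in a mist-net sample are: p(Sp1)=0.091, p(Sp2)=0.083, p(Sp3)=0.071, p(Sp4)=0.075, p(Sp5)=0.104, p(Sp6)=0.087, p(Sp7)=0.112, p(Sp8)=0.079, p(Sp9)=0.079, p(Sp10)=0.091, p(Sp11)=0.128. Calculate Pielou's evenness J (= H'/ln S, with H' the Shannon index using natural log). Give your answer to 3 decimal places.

H' = −Σ pᵢ ln pᵢ = −((-0.21812) + (-0.20658) + (-0.18780) + (-0.19427) + (-0.23539) + (-0.21244) + (-0.24520) + (-0.20053) + (-0.20053) + (-0.21812) + (-0.26313)) = 2.38210 (working shown to 5 dp, full precision carried).
With S = 11 species, ln S = 2.39790, so J = 2.38210/2.39790 = 0.99341, i.e. 0.993 to 3 decimal places.

0.993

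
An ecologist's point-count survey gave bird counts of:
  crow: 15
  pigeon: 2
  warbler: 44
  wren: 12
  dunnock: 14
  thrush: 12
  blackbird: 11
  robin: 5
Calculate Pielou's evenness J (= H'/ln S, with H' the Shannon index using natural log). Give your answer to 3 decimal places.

Total N = 15+2+44+12+14+12+11+5 = 115, so the proportions are 0.13043, 0.01739, 0.38261, 0.10435, 0.12174, 0.10435, 0.09565, 0.04348 (working shown to 5 dp, full precision carried).
H' = −Σ pᵢ ln pᵢ = −((-0.26568) + (-0.07047) + (-0.36759) + (-0.23583) + (-0.25637) + (-0.23583) + (-0.22450) + (-0.13633)) = 1.79258.
With S = 8 species, ln S = 2.07944, so J = 1.79258/2.07944 = 0.86205, i.e. 0.862 to 3 decimal places.

0.862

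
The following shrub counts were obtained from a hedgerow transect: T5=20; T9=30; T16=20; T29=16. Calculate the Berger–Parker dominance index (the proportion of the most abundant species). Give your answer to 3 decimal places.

0.349

Total N = 20+30+20+16 = 86, so the proportions are 0.23256, 0.34884, 0.23256, 0.18605 (working shown to 5 dp, full precision carried).
The largest proportion is 0.34884, i.e. d = 0.349 to 3 decimal places.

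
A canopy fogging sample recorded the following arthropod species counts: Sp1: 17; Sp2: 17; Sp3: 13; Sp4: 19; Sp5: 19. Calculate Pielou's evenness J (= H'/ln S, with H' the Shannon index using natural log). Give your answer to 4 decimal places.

0.9946

Total N = 17+17+13+19+19 = 85, so the proportions are 0.2, 0.2, 0.152941, 0.223529, 0.223529 (working shown to 6 dp, full precision carried).
H' = −Σ pᵢ ln pᵢ = −((-0.321888) + (-0.321888) + (-0.287178) + (-0.334895) + (-0.334895)) = 1.600742.
With S = 5 species, ln S = 1.609438, so J = 1.600742/1.609438 = 0.994597, i.e. 0.9946 to 4 decimal places.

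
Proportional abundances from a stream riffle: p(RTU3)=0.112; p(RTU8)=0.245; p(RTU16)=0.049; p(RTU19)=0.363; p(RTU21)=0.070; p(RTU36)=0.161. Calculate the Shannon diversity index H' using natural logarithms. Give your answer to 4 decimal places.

Each pᵢ ln pᵢ term (working shown to 6 dp, full precision carried): 0.112×(-2.189256)=-0.245197, 0.245×(-1.406497)=-0.344592, 0.049×(-3.015935)=-0.147781, 0.363×(-1.013352)=-0.367847, 0.07×(-2.659260)=-0.186148, 0.161×(-1.826351)=-0.294042.
Sum = -1.585607, so H' = 1.5856.

1.5856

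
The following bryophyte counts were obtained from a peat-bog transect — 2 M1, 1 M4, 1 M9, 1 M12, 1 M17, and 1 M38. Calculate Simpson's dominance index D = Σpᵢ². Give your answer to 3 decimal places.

0.184

Total N = 2+1+1+1+1+1 = 7, so the proportions are 0.28571, 0.14286, 0.14286, 0.14286, 0.14286, 0.14286 (working shown to 5 dp, full precision carried).
D = 0.28571² + 0.14286² + 0.14286² + 0.14286² + 0.14286² + 0.14286² = 0.08163 + 0.02041 + 0.02041 + 0.02041 + 0.02041 + 0.02041 = 0.18367.
To 3 decimal places, D = 0.184.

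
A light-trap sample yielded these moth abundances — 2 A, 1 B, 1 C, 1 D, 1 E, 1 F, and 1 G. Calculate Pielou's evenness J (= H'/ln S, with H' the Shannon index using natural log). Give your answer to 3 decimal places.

0.980

Total N = 2+1+1+1+1+1+1 = 8, so the proportions are 0.25, 0.125, 0.125, 0.125, 0.125, 0.125, 0.125 (working shown to 5 dp, full precision carried).
H' = −Σ pᵢ ln pᵢ = −((-0.34657) + (-0.25993) + (-0.25993) + (-0.25993) + (-0.25993) + (-0.25993) + (-0.25993)) = 1.90615.
With S = 7 species, ln S = 1.94591, so J = 1.90615/1.94591 = 0.97957, i.e. 0.980 to 3 decimal places.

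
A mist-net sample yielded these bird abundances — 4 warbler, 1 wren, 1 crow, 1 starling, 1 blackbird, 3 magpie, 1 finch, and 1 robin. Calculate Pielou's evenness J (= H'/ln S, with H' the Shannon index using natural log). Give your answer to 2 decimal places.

0.91

Total N = 4+1+1+1+1+3+1+1 = 13, so the proportions are 0.3077, 0.0769, 0.0769, 0.0769, 0.0769, 0.2308, 0.0769, 0.0769 (working shown to 4 dp, full precision carried).
H' = −Σ pᵢ ln pᵢ = −((-0.3627) + (-0.1973) + (-0.1973) + (-0.1973) + (-0.1973) + (-0.3384) + (-0.1973) + (-0.1973)) = 1.8849.
With S = 8 species, ln S = 2.0794, so J = 1.8849/2.0794 = 0.9064, i.e. 0.91 to 2 decimal places.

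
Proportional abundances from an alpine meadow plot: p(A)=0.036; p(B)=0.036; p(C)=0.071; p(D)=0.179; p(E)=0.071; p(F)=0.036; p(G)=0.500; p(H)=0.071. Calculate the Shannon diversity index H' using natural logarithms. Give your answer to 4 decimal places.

1.5769

Each pᵢ ln pᵢ term (working shown to 6 dp, full precision carried): 0.036×(-3.324236)=-0.119673, 0.036×(-3.324236)=-0.119673, 0.071×(-2.645075)=-0.187800, 0.179×(-1.720369)=-0.307946, 0.071×(-2.645075)=-0.187800, 0.036×(-3.324236)=-0.119673, 0.5×(-0.693147)=-0.346574, 0.071×(-2.645075)=-0.187800.
Sum = -1.576938, so H' = 1.5769.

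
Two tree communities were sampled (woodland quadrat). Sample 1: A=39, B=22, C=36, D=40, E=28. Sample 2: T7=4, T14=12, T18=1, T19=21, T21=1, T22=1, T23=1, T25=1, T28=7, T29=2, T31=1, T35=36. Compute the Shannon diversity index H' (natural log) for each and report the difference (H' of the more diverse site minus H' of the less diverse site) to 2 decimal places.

Sample 1: N=165, proportions 0.2364, 0.1333, 0.2182, 0.2424, 0.1697, giving H' = 1.5863 (working shown to 4 dp, full precision carried).
Sample 2: N=88, proportions 0.0455, 0.1364, 0.0114, 0.2386, 0.0114, 0.0114, 0.0114, 0.0114, 0.0795, 0.0227, 0.0114, 0.4091, giving H' = 1.7124.
Difference = |1.5863 − 1.7124| = 0.1261, i.e. 0.13 to 2 decimal places.

0.13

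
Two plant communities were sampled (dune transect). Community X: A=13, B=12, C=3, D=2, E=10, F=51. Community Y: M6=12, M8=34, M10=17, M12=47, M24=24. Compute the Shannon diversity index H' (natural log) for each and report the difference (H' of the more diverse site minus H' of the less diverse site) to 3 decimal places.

Community X: N=91, proportions 0.14285714, 0.13186813, 0.03296703, 0.02197802, 0.10989011, 0.56043956, giving H' = 1.30872422 (working shown to 8 dp, full precision carried).
Community Y: N=134, proportions 0.08955224, 0.25373134, 0.12686567, 0.35074627, 0.17910448, giving H' = 1.50149656.
Difference = |1.30872422 − 1.50149656| = 0.19277234, i.e. 0.193 to 3 decimal places.

0.193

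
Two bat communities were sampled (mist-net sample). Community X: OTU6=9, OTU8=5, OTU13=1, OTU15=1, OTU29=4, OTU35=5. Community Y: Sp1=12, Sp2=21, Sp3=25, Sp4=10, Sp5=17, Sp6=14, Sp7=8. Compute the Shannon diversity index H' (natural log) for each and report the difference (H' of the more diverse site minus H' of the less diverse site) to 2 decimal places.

Community X: N=25, proportions 0.36, 0.2, 0.04, 0.04, 0.16, 0.2, giving H' = 1.56229 (working shown to 5 dp, full precision carried).
Community Y: N=107, proportions 0.11215, 0.19626, 0.23364, 0.09346, 0.15888, 0.13084, 0.07477, giving H' = 1.87845.
Difference = |1.56229 − 1.87845| = 0.31616, i.e. 0.32 to 2 decimal places.

0.32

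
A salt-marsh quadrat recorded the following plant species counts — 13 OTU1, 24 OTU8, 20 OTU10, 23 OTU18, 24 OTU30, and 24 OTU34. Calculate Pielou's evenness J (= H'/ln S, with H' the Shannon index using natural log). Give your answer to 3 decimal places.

0.989

Total N = 13+24+20+23+24+24 = 128, so the proportions are 0.10156, 0.1875, 0.15625, 0.17969, 0.1875, 0.1875 (working shown to 5 dp, full precision carried).
H' = −Σ pᵢ ln pᵢ = −((-0.23228) + (-0.31387) + (-0.29005) + (-0.30844) + (-0.31387) + (-0.31387)) = 1.77238.
With S = 6 species, ln S = 1.79176, so J = 1.77238/1.79176 = 0.98918, i.e. 0.989 to 3 decimal places.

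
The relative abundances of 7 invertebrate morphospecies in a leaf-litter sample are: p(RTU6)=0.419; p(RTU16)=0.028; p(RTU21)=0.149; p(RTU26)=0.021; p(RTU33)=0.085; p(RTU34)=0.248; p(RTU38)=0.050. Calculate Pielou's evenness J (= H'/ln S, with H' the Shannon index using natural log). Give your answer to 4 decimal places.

H' = −Σ pᵢ ln pᵢ = −((-0.364482) + (-0.100115) + (-0.283668) + (-0.081128) + (-0.209534) + (-0.345793) + (-0.149787)) = 1.534506 (working shown to 6 dp, full precision carried).
With S = 7 species, ln S = 1.945910, so J = 1.534506/1.945910 = 0.788580, i.e. 0.7886 to 4 decimal places.

0.7886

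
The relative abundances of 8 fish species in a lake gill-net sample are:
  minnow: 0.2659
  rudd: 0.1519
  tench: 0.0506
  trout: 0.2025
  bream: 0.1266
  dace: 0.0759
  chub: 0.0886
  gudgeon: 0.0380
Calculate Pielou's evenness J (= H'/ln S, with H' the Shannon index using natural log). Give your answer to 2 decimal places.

H' = −Σ pᵢ ln pᵢ = −((-0.3522) + (-0.2863) + (-0.1510) + (-0.3234) + (-0.2616) + (-0.1957) + (-0.2147) + (-0.1243)) = 1.9092 (working shown to 4 dp, full precision carried).
With S = 8 species, ln S = 2.0794, so J = 1.9092/2.0794 = 0.9181, i.e. 0.92 to 2 decimal places.

0.92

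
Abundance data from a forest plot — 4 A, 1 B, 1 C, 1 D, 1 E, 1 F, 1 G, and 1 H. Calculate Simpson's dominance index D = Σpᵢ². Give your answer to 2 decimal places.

0.19

Total N = 4+1+1+1+1+1+1+1 = 11, so the proportions are 0.3636, 0.0909, 0.0909, 0.0909, 0.0909, 0.0909, 0.0909, 0.0909 (working shown to 4 dp, full precision carried).
D = 0.3636² + 0.0909² + 0.0909² + 0.0909² + 0.0909² + 0.0909² + 0.0909² + 0.0909² = 0.1322 + 0.0083 + 0.0083 + 0.0083 + 0.0083 + 0.0083 + 0.0083 + 0.0083 = 0.1901.
To 2 decimal places, D = 0.19.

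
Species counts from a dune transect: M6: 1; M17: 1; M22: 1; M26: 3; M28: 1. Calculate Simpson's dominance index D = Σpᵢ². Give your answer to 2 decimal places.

Total N = 1+1+1+3+1 = 7, so the proportions are 0.1429, 0.1429, 0.1429, 0.4286, 0.1429 (working shown to 4 dp, full precision carried).
D = 0.1429² + 0.1429² + 0.1429² + 0.4286² + 0.1429² = 0.0204 + 0.0204 + 0.0204 + 0.1837 + 0.0204 = 0.2653.
To 2 decimal places, D = 0.27.

0.27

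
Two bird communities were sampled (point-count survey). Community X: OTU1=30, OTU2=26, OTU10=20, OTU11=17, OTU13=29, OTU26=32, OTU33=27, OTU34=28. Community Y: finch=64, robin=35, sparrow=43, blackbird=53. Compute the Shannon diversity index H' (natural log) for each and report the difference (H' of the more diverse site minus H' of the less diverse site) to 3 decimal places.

0.700

Community X: N=209, proportions 0.14354, 0.1244, 0.09569, 0.08134, 0.13876, 0.15311, 0.12919, 0.13397, giving H' = 2.06162 (working shown to 5 dp, full precision carried).
Community Y: N=195, proportions 0.32821, 0.17949, 0.22051, 0.27179, giving H' = 1.36140.
Difference = |2.06162 − 1.36140| = 0.70022, i.e. 0.700 to 3 decimal places.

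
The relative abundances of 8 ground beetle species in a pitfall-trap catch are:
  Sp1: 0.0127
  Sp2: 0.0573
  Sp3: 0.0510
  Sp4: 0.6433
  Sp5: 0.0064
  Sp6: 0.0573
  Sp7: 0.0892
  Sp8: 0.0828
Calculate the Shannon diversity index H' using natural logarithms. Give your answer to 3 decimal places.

1.273

Each pᵢ ln pᵢ term (working shown to 5 dp, full precision carried): 0.0127×(-4.36615)=-0.05545, 0.0573×(-2.85945)=-0.16385, 0.051×(-2.97593)=-0.15177, 0.6433×(-0.44114)=-0.28379, 0.0064×(-5.05146)=-0.03233, 0.0573×(-2.85945)=-0.16385, 0.0892×(-2.41687)=-0.21559, 0.0828×(-2.49133)=-0.20628.
Sum = -1.27290, so H' = 1.273.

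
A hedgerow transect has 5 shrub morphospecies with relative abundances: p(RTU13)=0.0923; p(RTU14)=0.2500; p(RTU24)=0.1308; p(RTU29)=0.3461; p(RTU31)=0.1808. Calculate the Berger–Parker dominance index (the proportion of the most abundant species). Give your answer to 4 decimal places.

The largest proportion is 0.3461, i.e. d = 0.3461 to 4 decimal places.

0.3461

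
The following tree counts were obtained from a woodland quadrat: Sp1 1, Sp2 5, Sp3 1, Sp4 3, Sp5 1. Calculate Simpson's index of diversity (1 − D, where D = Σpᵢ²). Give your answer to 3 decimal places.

0.694

Total N = 1+5+1+3+1 = 11, so the proportions are 0.09091, 0.45455, 0.09091, 0.27273, 0.09091 (working shown to 5 dp, full precision carried).
D = 0.09091² + 0.45455² + 0.09091² + 0.27273² + 0.09091² = 0.00826 + 0.20661 + 0.00826 + 0.07438 + 0.00826 = 0.30579.
So 1 − D = 0.69421, i.e. 0.694 to 3 decimal places.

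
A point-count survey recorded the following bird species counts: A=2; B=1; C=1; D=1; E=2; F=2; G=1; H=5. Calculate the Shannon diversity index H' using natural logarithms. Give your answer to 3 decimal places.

Total N = 2+1+1+1+2+2+1+5 = 15, so the proportions are 0.13333, 0.06667, 0.06667, 0.06667, 0.13333, 0.13333, 0.06667, 0.33333 (working shown to 5 dp, full precision carried).
Each pᵢ ln pᵢ term: 0.13333×(-2.01490)=-0.26865, 0.06667×(-2.70805)=-0.18054, 0.06667×(-2.70805)=-0.18054, 0.06667×(-2.70805)=-0.18054, 0.13333×(-2.01490)=-0.26865, 0.13333×(-2.01490)=-0.26865, 0.06667×(-2.70805)=-0.18054, 0.33333×(-1.09861)=-0.36620.
Sum = -1.89431, so H' = 1.894.

1.894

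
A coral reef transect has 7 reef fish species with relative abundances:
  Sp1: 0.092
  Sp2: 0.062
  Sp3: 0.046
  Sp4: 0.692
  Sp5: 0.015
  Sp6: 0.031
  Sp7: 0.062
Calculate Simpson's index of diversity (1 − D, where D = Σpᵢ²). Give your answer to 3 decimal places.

D = 0.092² + 0.062² + 0.046² + 0.692² + 0.015² + 0.031² + 0.062² = 0.00846 + 0.00384 + 0.00212 + 0.47886 + 0.00022 + 0.00096 + 0.00384 = 0.49832 (working shown to 5 dp, full precision carried).
So 1 − D = 0.50168, i.e. 0.502 to 3 decimal places.

0.502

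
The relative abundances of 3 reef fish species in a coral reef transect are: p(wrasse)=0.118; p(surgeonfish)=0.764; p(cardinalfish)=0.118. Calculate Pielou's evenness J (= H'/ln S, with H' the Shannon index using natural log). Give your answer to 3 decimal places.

H' = −Σ pᵢ ln pᵢ = −((-0.25217) + (-0.20566) + (-0.25217)) = 0.71001 (working shown to 5 dp, full precision carried).
With S = 3 species, ln S = 1.09861, so J = 0.71001/1.09861 = 0.64628, i.e. 0.646 to 3 decimal places.

0.646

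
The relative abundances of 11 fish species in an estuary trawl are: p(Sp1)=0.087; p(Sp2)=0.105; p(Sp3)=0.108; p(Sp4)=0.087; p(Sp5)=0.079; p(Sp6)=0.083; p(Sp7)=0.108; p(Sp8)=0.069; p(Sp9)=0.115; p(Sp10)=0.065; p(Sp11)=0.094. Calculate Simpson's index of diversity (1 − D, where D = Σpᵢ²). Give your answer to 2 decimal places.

D = 0.087² + 0.105² + 0.108² + 0.087² + 0.079² + 0.083² + 0.108² + 0.069² + 0.115² + 0.065² + 0.094² = 0.0076 + 0.0110 + 0.0117 + 0.0076 + 0.0062 + 0.0069 + 0.0117 + 0.0048 + 0.0132 + 0.0042 + 0.0088 = 0.0937 (working shown to 4 dp, full precision carried).
So 1 − D = 0.9063, i.e. 0.91 to 2 decimal places.

0.91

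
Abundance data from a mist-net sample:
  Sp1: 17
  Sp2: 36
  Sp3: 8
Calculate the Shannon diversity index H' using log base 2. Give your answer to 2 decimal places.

1.35

Total N = 17+36+8 = 61, so the proportions are 0.2787, 0.5902, 0.1311 (working shown to 4 dp, full precision carried).
Each pᵢ log₂ pᵢ term: 0.2787×(-1.8433)=-0.5137, 0.5902×(-0.7608)=-0.4490, 0.1311×(-2.9307)=-0.3844.
Sum = -1.3471, so H' = 1.35.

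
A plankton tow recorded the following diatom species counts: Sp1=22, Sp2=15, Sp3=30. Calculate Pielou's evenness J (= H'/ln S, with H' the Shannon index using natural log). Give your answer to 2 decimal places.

0.97

Total N = 22+15+30 = 67, so the proportions are 0.3284, 0.2239, 0.4478 (working shown to 4 dp, full precision carried).
H' = −Σ pᵢ ln pᵢ = −((-0.3657) + (-0.3351) + (-0.3598)) = 1.0605.
With S = 3 species, ln S = 1.0986, so J = 1.0605/1.0986 = 0.9653, i.e. 0.97 to 2 decimal places.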